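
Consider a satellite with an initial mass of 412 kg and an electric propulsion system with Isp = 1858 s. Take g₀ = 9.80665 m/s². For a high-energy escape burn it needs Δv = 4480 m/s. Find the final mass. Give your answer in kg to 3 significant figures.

final mass ≈ 322 kg

v_e = Isp · g₀ = 1858 × 9.80665 = 18220.8 m/s.
Rocket equation: m₀/m_f = exp(Δv / v_e) = exp(4480 / 18220.8) = exp(0.2459) = 1.2787.
m_f = m₀ / 1.2787 = 412 / 1.2787 = 322.202 kg.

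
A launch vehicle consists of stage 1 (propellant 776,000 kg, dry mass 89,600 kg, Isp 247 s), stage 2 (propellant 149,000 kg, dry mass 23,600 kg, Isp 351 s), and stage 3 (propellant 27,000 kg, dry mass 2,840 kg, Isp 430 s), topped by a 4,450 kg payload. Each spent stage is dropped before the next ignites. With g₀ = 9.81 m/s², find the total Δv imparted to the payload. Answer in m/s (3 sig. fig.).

Ignition mass of stage 1 = 776,000+89,600 + 149,000+23,600 + 27,000+2,840 + 4,450 = 1,072,490 kg.
Stage 1: m₀ = 1,072,490 kg, m_f = 1,072,490 − 776,000 = 296,490 kg; Δv = 247×9.81×ln(3.617) = 2423.1×1.2857 ≈ 3115 m/s.
Stage 2: m₀ = 206,890 kg, m_f = 206,890 − 149,000 = 57,890 kg; Δv = 351×9.81×ln(3.574) = 3443.3×1.2736 ≈ 4386 m/s.
Stage 3: m₀ = 34,290 kg, m_f = 34,290 − 27,000 = 7,290 kg; Δv = 430×9.81×ln(4.704) = 4218.3×1.5484 ≈ 6531 m/s.
Total Δv = 3115 + 4386 + 6531 = 14032 m/s.

Δv ≈ 14000 m/s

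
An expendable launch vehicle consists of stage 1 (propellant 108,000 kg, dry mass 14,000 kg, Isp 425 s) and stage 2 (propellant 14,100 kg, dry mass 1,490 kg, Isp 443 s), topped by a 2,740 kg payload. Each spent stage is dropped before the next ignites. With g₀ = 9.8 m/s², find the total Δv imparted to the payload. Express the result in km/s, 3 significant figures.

Δv ≈ 12.5 km/s

Ignition mass of stage 1 = 108,000+14,000 + 14,100+1,490 + 2,740 = 140,330 kg.
Stage 1: m₀ = 140,330 kg, m_f = 140,330 − 108,000 = 32,330 kg; Δv = 425×9.8×ln(4.341) = 4165.0×1.4680 ≈ 6114 m/s.
Stage 2: m₀ = 18,330 kg, m_f = 18,330 − 14,100 = 4,230 kg; Δv = 443×9.8×ln(4.333) = 4341.4×1.4663 ≈ 6366 m/s.
Total Δv = 6114 + 6366 = 12480 m/s.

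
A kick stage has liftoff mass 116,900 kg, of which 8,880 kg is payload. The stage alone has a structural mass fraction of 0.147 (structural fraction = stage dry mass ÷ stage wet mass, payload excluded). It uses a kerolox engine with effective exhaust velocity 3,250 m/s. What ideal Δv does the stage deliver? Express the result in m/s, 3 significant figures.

Δv ≈ 5040 m/s

Stage wet mass = m₀ − payload = 116,900 − 8,880 = 108,020 kg.
Stage dry mass = ε × stage wet mass = 0.147 × 108,020 = 15,878.9 kg.
Burnout mass m_f = stage dry + payload = 15,878.9 + 8,880 = 24,758.9 kg.
Rocket equation: Δv = v_e · ln(116,900/24,758.9) = 3250.0 × ln(4.722) = 3250.0 × 1.5521 ≈ 5044 m/s.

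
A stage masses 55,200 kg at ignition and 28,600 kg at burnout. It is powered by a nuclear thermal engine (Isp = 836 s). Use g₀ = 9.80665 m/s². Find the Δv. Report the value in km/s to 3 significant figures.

Δv ≈ 5.39 km/s

v_e = Isp · g₀ = 836 × 9.80665 = 8198.4 m/s.
Rocket equation: Δv = v_e · ln(m₀/m_f) = 8198.4 × ln(1.93) = 8198.4 × 0.6576 ≈ 5390.9 m/s.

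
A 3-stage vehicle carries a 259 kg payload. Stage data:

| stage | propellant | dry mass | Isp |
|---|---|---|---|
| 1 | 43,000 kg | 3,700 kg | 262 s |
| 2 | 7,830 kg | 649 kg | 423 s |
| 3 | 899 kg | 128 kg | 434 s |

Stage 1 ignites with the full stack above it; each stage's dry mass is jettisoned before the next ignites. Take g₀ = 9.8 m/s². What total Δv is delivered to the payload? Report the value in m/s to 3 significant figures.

Δv ≈ 15500 m/s

Ignition mass of stage 1 = 43,000+3,700 + 7,830+649 + 899+128 + 259 = 56,465 kg.
Stage 1: m₀ = 56,465 kg, m_f = 56,465 − 43,000 = 13,465 kg; Δv = 262×9.8×ln(4.193) = 2567.6×1.4335 ≈ 3681 m/s.
Stage 2: m₀ = 9,765 kg, m_f = 9,765 − 7,830 = 1,935 kg; Δv = 423×9.8×ln(5.047) = 4145.4×1.6187 ≈ 6710 m/s.
Stage 3: m₀ = 1,286 kg, m_f = 1,286 − 899 = 387 kg; Δv = 434×9.8×ln(3.323) = 4253.2×1.2009 ≈ 5108 m/s.
Total Δv = 3681 + 6710 + 5108 = 15499 m/s.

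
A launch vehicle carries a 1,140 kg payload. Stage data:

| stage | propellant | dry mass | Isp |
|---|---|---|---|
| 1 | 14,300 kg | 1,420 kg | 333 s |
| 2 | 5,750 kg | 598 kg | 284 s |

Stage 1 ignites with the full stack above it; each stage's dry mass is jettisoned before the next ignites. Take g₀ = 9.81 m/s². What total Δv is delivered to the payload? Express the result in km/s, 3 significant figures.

Ignition mass of stage 1 = 14,300+1,420 + 5,750+598 + 1,140 = 23,208 kg.
Stage 1: m₀ = 23,208 kg, m_f = 23,208 − 14,300 = 8,908 kg; Δv = 333×9.81×ln(2.605) = 3266.7×0.9575 ≈ 3128 m/s.
Stage 2: m₀ = 7,488 kg, m_f = 7,488 − 5,750 = 1,738 kg; Δv = 284×9.81×ln(4.308) = 2786.0×1.4606 ≈ 4069 m/s.
Total Δv = 3128 + 4069 = 7197 m/s.

Δv ≈ 7.20 km/s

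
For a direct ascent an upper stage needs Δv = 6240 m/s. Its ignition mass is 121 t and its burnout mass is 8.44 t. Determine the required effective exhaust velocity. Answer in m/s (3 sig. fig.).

ln(m₀/m_f) = ln(121000/8440) = ln(14.34) = 2.6628.
Rocket equation: v_e = Δv / ln(m₀/m_f) = 6240 / 2.6628 = 2343.4 m/s.

v_e ≈ 2340 m/s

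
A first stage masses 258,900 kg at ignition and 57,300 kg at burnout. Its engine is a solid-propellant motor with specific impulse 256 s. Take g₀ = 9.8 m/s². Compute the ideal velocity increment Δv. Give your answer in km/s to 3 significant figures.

v_e = Isp · g₀ = 256 × 9.8 = 2508.8 m/s.
By the Tsiolkovsky rocket equation, Δv = v_e · ln(m₀/m_f) = 2508.8 × ln(4.518) = 2508.8 × 1.5081 ≈ 3783.6 m/s.

Δv ≈ 3.78 km/s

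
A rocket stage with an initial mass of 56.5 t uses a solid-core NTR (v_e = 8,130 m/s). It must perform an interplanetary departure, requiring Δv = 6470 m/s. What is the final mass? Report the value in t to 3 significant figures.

final mass ≈ 25.5 t

From the ideal rocket equation, m₀/m_f = exp(Δv / v_e) = exp(6470 / 8130.0) = exp(0.7958) = 2.2163.
m_f = m₀ / 2.2163 = 56.5 / 2.2163 = 25.4929 t.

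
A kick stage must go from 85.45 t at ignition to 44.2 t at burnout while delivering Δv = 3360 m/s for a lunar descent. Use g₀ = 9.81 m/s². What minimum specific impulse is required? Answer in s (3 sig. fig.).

ln(m₀/m_f) = ln(85450/44200) = ln(1.933) = 0.6592.
v_e = Δv / ln(m₀/m_f) = 3360 / 0.6592 = 5097.0 m/s.
Isp = v_e / g₀ = 5097.0 / 9.81 = 519.6 s.

Isp ≈ 520 s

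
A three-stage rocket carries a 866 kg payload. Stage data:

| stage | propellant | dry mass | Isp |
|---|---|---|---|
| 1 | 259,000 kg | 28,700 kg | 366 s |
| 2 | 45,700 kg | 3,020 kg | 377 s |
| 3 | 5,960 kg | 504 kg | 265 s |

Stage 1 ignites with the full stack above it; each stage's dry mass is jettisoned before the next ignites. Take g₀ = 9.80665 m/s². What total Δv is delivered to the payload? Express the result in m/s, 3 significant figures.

Ignition mass of stage 1 = 259,000+28,700 + 45,700+3,020 + 5,960+504 + 866 = 343,750 kg.
Stage 1: m₀ = 343,750 kg, m_f = 343,750 − 259,000 = 84,750 kg; Δv = 366×9.80665×ln(4.056) = 3589.2×1.4002 ≈ 5026 m/s.
Stage 2: m₀ = 56,050 kg, m_f = 56,050 − 45,700 = 10,350 kg; Δv = 377×9.80665×ln(5.415) = 3697.1×1.6893 ≈ 6245 m/s.
Stage 3: m₀ = 7,330 kg, m_f = 7,330 − 5,960 = 1,370 kg; Δv = 265×9.80665×ln(5.35) = 2598.8×1.6772 ≈ 4359 m/s.
Total Δv = 5026 + 6245 + 4359 = 15630 m/s.

Δv ≈ 15600 m/s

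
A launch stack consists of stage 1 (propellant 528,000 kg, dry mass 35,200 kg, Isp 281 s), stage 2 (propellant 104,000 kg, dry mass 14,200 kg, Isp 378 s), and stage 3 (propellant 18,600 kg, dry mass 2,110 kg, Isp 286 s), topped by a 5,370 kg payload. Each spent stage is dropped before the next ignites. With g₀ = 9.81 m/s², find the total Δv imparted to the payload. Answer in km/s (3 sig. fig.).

Ignition mass of stage 1 = 528,000+35,200 + 104,000+14,200 + 18,600+2,110 + 5,370 = 707,480 kg.
Stage 1: m₀ = 707,480 kg, m_f = 707,480 − 528,000 = 179,480 kg; Δv = 281×9.81×ln(3.942) = 2756.6×1.3716 ≈ 3781 m/s.
Stage 2: m₀ = 144,280 kg, m_f = 144,280 − 104,000 = 40,280 kg; Δv = 378×9.81×ln(3.582) = 3708.2×1.2759 ≈ 4731 m/s.
Stage 3: m₀ = 26,080 kg, m_f = 26,080 − 18,600 = 7,480 kg; Δv = 286×9.81×ln(3.487) = 2805.7×1.2489 ≈ 3504 m/s.
Total Δv = 3781 + 4731 + 3504 = 12016 m/s.

Δv ≈ 12.0 km/s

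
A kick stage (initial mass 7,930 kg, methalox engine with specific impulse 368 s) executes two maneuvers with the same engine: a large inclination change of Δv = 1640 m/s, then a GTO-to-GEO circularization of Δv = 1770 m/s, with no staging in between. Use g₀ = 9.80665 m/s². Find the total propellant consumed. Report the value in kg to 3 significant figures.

v_e = Isp · g₀ = 368 × 9.80665 = 3608.8 m/s.
After the first burn: m = 7930 × exp(−1640/3608.8) = 7930 × 0.63480 = 5,033.96 kg.
After the second burn: m = 5,033.96 × exp(−1770/3608.8) = 5,033.96 × 0.61234 = 3,082.5 kg.
Total propellant = m₀ − m_final = 7930 − 3,082.5 = 4,847.5 kg.

total propellant consumed ≈ 4850 kg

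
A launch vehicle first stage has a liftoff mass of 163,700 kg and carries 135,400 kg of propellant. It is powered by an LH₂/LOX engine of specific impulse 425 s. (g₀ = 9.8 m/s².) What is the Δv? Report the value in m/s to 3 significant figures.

Δv ≈ 7310 m/s

v_e = Isp · g₀ = 425 × 9.8 = 4165.0 m/s.
m_f = m₀ − m_prop = 163,700 − 135,400 = 28,300 kg.
From the ideal rocket equation, Δv = v_e · ln(m₀/m_f) = 4165.0 × ln(5.784) = 4165.0 × 1.7552 ≈ 7310.3 m/s.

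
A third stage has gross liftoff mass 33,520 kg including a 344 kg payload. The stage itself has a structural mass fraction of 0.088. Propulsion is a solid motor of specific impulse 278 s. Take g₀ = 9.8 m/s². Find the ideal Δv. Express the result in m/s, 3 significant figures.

Δv ≈ 6350 m/s

Stage wet mass = m₀ − payload = 33,520 − 344 = 33,176 kg.
Stage dry mass = ε × stage wet mass = 0.088 × 33,176 = 2,919.49 kg.
Burnout mass m_f = stage dry + payload = 2,919.49 + 344 = 3,263.49 kg.
v_e = Isp · g₀ = 278 × 9.8 = 2724.4 m/s.
From the ideal rocket equation, Δv = v_e · ln(33,520/3,263.49) = 2724.4 × ln(10.27) = 2724.4 × 2.3293 ≈ 6346 m/s.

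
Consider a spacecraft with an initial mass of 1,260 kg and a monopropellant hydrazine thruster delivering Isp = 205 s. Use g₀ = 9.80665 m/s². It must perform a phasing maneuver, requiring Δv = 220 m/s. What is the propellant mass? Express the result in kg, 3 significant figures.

v_e = Isp · g₀ = 205 × 9.80665 = 2010.4 m/s.
m₀/m_f = exp(Δv / v_e) = exp(220 / 2010.4) = exp(0.1094) = 1.1156.
m_f = 1,260 / 1.1156 = 1,129.44 kg, so propellant = m₀ − m_f = 1,260 − 1,129.44 = 130.56 kg.

propellant mass ≈ 131 kg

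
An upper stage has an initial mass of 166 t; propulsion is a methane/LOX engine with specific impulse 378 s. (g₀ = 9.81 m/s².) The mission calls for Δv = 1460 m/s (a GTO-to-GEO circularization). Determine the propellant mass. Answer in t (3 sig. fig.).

v_e = Isp · g₀ = 378 × 9.81 = 3708.2 m/s.
Using Δv = v_e ln(m₀/m_f): m₀/m_f = exp(Δv / v_e) = exp(1460 / 3708.2) = exp(0.3937) = 1.4825.
m_f = 166 / 1.4825 = 111.973 t, so propellant = m₀ − m_f = 166 − 111.973 = 54.027 t.

propellant mass ≈ 54.0 t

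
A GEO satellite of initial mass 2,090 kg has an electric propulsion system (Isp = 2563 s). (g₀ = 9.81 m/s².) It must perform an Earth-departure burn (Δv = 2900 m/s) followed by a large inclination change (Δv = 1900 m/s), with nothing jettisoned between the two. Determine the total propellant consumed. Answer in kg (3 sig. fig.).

v_e = Isp · g₀ = 2563 × 9.81 = 25143.0 m/s.
After the first burn: m = 2090 × exp(−2900/25143.0) = 2090 × 0.89106 = 1,862.32 kg.
After the second burn: m = 1,862.32 × exp(−1900/25143.0) = 1,862.32 × 0.92722 = 1,726.78 kg.
Total propellant = m₀ − m_final = 2090 − 1,726.78 = 363.22 kg.

total propellant consumed ≈ 363 kg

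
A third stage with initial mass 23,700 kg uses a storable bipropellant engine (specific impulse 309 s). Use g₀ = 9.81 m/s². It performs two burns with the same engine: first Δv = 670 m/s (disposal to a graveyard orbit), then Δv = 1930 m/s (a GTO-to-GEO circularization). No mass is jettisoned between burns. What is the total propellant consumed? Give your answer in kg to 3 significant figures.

total propellant consumed ≈ 13600 kg

v_e = Isp · g₀ = 309 × 9.81 = 3031.3 m/s.
After the first burn: m = 23700 × exp(−670/3031.3) = 23700 × 0.80169 = 19,000.1 kg.
After the second burn: m = 19,000.1 × exp(−1930/3031.3) = 19,000.1 × 0.52904 = 10,051.8 kg.
Total propellant = m₀ − m_final = 23700 − 10,051.8 = 13,648.2 kg.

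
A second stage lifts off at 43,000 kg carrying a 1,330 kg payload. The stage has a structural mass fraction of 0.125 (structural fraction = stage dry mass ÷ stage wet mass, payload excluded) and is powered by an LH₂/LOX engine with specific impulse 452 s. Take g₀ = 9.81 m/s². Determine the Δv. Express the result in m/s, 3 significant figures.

Δv ≈ 8350 m/s

Stage wet mass = m₀ − payload = 43,000 − 1,330 = 41,670 kg.
Stage dry mass = ε × stage wet mass = 0.125 × 41,670 = 5,208.75 kg.
Burnout mass m_f = stage dry + payload = 5,208.75 + 1,330 = 6,538.75 kg.
v_e = Isp · g₀ = 452 × 9.81 = 4434.1 m/s.
Δv = v_e · ln(43,000/6,538.75) = 4434.1 × ln(6.576) = 4434.1 × 1.8835 ≈ 8351 m/s.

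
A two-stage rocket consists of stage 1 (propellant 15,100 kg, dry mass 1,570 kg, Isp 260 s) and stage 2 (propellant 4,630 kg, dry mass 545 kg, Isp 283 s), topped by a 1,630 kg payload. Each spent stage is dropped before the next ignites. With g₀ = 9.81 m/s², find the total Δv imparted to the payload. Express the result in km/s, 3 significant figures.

Ignition mass of stage 1 = 15,100+1,570 + 4,630+545 + 1,630 = 23,475 kg.
Stage 1: m₀ = 23,475 kg, m_f = 23,475 − 15,100 = 8,375 kg; Δv = 260×9.81×ln(2.803) = 2550.6×1.0307 ≈ 2629 m/s.
Stage 2: m₀ = 6,805 kg, m_f = 6,805 − 4,630 = 2,175 kg; Δv = 283×9.81×ln(3.129) = 2776.2×1.1406 ≈ 3167 m/s.
Total Δv = 2629 + 3167 = 5796 m/s.

Δv ≈ 5.80 km/s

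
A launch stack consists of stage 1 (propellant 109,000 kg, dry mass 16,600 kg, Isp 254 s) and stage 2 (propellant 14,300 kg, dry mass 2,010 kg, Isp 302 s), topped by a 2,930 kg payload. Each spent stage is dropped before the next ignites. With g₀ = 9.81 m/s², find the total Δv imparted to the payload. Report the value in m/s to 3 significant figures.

Δv ≈ 7510 m/s

Ignition mass of stage 1 = 109,000+16,600 + 14,300+2,010 + 2,930 = 144,840 kg.
Stage 1: m₀ = 144,840 kg, m_f = 144,840 − 109,000 = 35,840 kg; Δv = 254×9.81×ln(4.041) = 2491.7×1.3966 ≈ 3480 m/s.
Stage 2: m₀ = 19,240 kg, m_f = 19,240 − 14,300 = 4,940 kg; Δv = 302×9.81×ln(3.895) = 2962.6×1.3596 ≈ 4028 m/s.
Total Δv = 3480 + 4028 = 7508 m/s.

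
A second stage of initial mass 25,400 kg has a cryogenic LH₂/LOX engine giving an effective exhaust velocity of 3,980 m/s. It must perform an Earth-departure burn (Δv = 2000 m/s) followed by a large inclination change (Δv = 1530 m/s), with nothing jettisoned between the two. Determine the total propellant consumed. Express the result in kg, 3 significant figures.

total propellant consumed ≈ 14900 kg

After the first burn: m = 25400 × exp(−2000/3980.0) = 25400 × 0.60501 = 15,367.3 kg.
After the second burn: m = 15,367.3 × exp(−1530/3980.0) = 15,367.3 × 0.68084 = 10,462.7 kg.
Total propellant = m₀ − m_final = 25400 − 10,462.7 = 14,937.3 kg.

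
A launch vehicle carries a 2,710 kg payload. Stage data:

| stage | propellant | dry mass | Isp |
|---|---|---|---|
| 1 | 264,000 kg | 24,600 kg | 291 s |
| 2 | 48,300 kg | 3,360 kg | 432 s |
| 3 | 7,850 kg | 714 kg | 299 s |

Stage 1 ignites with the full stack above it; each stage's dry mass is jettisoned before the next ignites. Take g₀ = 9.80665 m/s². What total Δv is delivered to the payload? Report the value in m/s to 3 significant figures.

Δv ≈ 13600 m/s

Ignition mass of stage 1 = 264,000+24,600 + 48,300+3,360 + 7,850+714 + 2,710 = 351,534 kg.
Stage 1: m₀ = 351,534 kg, m_f = 351,534 − 264,000 = 87,534 kg; Δv = 291×9.80665×ln(4.016) = 2853.7×1.3903 ≈ 3967 m/s.
Stage 2: m₀ = 62,934 kg, m_f = 62,934 − 48,300 = 14,634 kg; Δv = 432×9.80665×ln(4.301) = 4236.5×1.4587 ≈ 6180 m/s.
Stage 3: m₀ = 11,274 kg, m_f = 11,274 − 7,850 = 3,424 kg; Δv = 299×9.80665×ln(3.293) = 2932.2×1.1917 ≈ 3494 m/s.
Total Δv = 3967 + 6180 + 3494 = 13641 m/s.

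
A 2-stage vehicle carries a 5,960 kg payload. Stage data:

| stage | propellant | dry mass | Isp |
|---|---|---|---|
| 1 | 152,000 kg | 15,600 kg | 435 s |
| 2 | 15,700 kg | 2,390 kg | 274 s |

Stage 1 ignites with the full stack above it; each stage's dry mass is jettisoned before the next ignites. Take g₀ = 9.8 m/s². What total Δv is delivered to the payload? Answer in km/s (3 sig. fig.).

Δv ≈ 9.56 km/s

Ignition mass of stage 1 = 152,000+15,600 + 15,700+2,390 + 5,960 = 191,650 kg.
Stage 1: m₀ = 191,650 kg, m_f = 191,650 − 152,000 = 39,650 kg; Δv = 435×9.8×ln(4.834) = 4263.0×1.5756 ≈ 6717 m/s.
Stage 2: m₀ = 24,050 kg, m_f = 24,050 − 15,700 = 8,350 kg; Δv = 274×9.8×ln(2.88) = 2685.2×1.0579 ≈ 2841 m/s.
Total Δv = 6717 + 2841 = 9558 m/s.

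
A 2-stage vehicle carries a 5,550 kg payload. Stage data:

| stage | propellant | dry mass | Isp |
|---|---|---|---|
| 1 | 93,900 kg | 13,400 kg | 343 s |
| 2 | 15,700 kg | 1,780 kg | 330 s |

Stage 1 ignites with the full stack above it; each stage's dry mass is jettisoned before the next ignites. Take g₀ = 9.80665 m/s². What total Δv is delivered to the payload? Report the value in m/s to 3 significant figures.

Δv ≈ 7990 m/s

Ignition mass of stage 1 = 93,900+13,400 + 15,700+1,780 + 5,550 = 130,330 kg.
Stage 1: m₀ = 130,330 kg, m_f = 130,330 − 93,900 = 36,430 kg; Δv = 343×9.80665×ln(3.578) = 3363.7×1.2747 ≈ 4288 m/s.
Stage 2: m₀ = 23,030 kg, m_f = 23,030 − 15,700 = 7,330 kg; Δv = 330×9.80665×ln(3.142) = 3236.2×1.1448 ≈ 3705 m/s.
Total Δv = 4288 + 3705 = 7993 m/s.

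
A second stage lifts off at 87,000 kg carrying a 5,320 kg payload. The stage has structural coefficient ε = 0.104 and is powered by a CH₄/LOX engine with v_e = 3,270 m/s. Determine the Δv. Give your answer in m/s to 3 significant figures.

Δv ≈ 6020 m/s

Stage wet mass = m₀ − payload = 87,000 − 5,320 = 81,680 kg.
Stage dry mass = ε × stage wet mass = 0.104 × 81,680 = 8,494.72 kg.
Burnout mass m_f = stage dry + payload = 8,494.72 + 5,320 = 13,814.72 kg.
Δv = v_e · ln(87,000/13,814.72) = 3270.0 × ln(6.298) = 3270.0 × 1.8402 ≈ 6017 m/s.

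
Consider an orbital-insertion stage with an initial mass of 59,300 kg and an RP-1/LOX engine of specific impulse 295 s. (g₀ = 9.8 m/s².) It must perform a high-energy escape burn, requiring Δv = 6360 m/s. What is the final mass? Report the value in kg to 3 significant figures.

final mass ≈ 6570 kg

v_e = Isp · g₀ = 295 × 9.8 = 2891.0 m/s.
By the Tsiolkovsky rocket equation, m₀/m_f = exp(Δv / v_e) = exp(6360 / 2891.0) = exp(2.1999) = 9.0244.
m_f = m₀ / 9.0244 = 59,300 / 9.0244 = 6,571.07 kg.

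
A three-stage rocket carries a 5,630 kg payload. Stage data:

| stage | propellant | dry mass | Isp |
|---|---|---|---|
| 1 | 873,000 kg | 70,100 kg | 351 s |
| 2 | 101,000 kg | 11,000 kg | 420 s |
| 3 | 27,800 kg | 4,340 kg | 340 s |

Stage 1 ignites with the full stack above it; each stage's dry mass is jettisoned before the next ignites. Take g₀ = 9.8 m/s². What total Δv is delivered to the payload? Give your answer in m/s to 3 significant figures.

Ignition mass of stage 1 = 873,000+70,100 + 101,000+11,000 + 27,800+4,340 + 5,630 = 1,092,870 kg.
Stage 1: m₀ = 1,092,870 kg, m_f = 1,092,870 − 873,000 = 219,870 kg; Δv = 351×9.8×ln(4.971) = 3439.8×1.6035 ≈ 5516 m/s.
Stage 2: m₀ = 149,770 kg, m_f = 149,770 − 101,000 = 48,770 kg; Δv = 420×9.8×ln(3.071) = 4116.0×1.1220 ≈ 4618 m/s.
Stage 3: m₀ = 37,770 kg, m_f = 37,770 − 27,800 = 9,970 kg; Δv = 340×9.8×ln(3.788) = 3332.0×1.3319 ≈ 4438 m/s.
Total Δv = 5516 + 4618 + 4438 = 14572 m/s.

Δv ≈ 14600 m/s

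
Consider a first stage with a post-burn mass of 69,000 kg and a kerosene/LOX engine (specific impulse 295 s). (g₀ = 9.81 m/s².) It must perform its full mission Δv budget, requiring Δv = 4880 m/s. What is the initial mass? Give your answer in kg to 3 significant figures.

initial mass ≈ 373000 kg

v_e = Isp · g₀ = 295 × 9.81 = 2894.0 m/s.
Rocket equation: m₀/m_f = exp(Δv / v_e) = exp(4880 / 2894.0) = exp(1.6863) = 5.3993.
m₀ = m_f × 5.3993 = 69,000 × 5.3993 = 372,552 kg.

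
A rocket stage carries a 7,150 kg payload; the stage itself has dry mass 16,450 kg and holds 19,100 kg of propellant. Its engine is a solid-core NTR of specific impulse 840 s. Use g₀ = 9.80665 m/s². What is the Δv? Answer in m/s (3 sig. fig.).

Δv ≈ 4880 m/s

v_e = Isp · g₀ = 840 × 9.80665 = 8237.6 m/s.
m₀ = payload + dry + propellant = 7,150 + 16,450 + 19,100 = 42,700 kg.
m_f = payload + dry = 7,150 + 16,450 = 23,600 kg.
Δv = v_e · ln(m₀/m_f) = 8237.6 × ln(1.809) = 8237.6 × 0.5930 ≈ 4884.5 m/s.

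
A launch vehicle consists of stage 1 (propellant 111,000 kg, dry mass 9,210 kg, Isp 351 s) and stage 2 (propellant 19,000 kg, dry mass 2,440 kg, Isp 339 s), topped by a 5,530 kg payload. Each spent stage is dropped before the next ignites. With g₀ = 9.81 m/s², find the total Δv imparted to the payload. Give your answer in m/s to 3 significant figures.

Δv ≈ 8890 m/s

Ignition mass of stage 1 = 111,000+9,210 + 19,000+2,440 + 5,530 = 147,180 kg.
Stage 1: m₀ = 147,180 kg, m_f = 147,180 − 111,000 = 36,180 kg; Δv = 351×9.81×ln(4.068) = 3443.3×1.4031 ≈ 4831 m/s.
Stage 2: m₀ = 26,970 kg, m_f = 26,970 − 19,000 = 7,970 kg; Δv = 339×9.81×ln(3.384) = 3325.6×1.2190 ≈ 4054 m/s.
Total Δv = 4831 + 4054 = 8885 m/s.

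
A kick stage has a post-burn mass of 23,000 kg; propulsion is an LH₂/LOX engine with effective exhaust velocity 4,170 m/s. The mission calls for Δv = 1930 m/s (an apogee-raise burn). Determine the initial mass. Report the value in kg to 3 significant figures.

Using Δv = v_e ln(m₀/m_f): m₀/m_f = exp(Δv / v_e) = exp(1930 / 4170.0) = exp(0.4628) = 1.5886.
m₀ = m_f × 1.5886 = 23,000 × 1.5886 = 36,537.8 kg.

initial mass ≈ 36500 kg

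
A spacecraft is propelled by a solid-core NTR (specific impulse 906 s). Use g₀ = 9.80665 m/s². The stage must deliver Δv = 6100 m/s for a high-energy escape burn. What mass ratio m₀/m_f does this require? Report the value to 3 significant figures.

v_e = Isp · g₀ = 906 × 9.80665 = 8884.8 m/s.
Rocket equation: m₀/m_f = exp(Δv / v_e) = exp(6100 / 8884.8) = exp(0.6866) = 1.9869.

mass ratio ≈ 1.99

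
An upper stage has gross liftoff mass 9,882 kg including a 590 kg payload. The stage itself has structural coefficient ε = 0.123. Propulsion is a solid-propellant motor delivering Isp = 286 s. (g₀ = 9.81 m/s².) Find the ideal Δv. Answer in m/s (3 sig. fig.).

Δv ≈ 4880 m/s

Stage wet mass = m₀ − payload = 9,882 − 590 = 9,292 kg.
Stage dry mass = ε × stage wet mass = 0.123 × 9,292 = 1,142.92 kg.
Burnout mass m_f = stage dry + payload = 1,142.92 + 590 = 1,732.92 kg.
v_e = Isp · g₀ = 286 × 9.81 = 2805.7 m/s.
Δv = v_e · ln(9,882/1,732.92) = 2805.7 × ln(5.703) = 2805.7 × 1.7409 ≈ 4884 m/s.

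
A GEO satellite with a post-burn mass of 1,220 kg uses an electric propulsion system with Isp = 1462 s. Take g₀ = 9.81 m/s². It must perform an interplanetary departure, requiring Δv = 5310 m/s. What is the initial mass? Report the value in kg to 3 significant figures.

v_e = Isp · g₀ = 1462 × 9.81 = 14342.2 m/s.
m₀/m_f = exp(Δv / v_e) = exp(5310 / 14342.2) = exp(0.3702) = 1.4481.
m₀ = m_f × 1.4481 = 1,220 × 1.4481 = 1,766.68 kg.

initial mass ≈ 1770 kg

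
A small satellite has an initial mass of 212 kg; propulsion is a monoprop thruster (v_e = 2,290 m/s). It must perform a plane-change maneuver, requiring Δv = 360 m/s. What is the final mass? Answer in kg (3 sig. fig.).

final mass ≈ 181 kg

From the ideal rocket equation, m₀/m_f = exp(Δv / v_e) = exp(360 / 2290.0) = exp(0.1572) = 1.1702.
m_f = m₀ / 1.1702 = 212 / 1.1702 = 181.166 kg.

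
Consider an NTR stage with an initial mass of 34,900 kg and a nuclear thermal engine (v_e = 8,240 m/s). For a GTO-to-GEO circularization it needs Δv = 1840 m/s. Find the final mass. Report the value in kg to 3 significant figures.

Using Δv = v_e ln(m₀/m_f): m₀/m_f = exp(Δv / v_e) = exp(1840 / 8240.0) = exp(0.2233) = 1.2502.
m_f = m₀ / 1.2502 = 34,900 / 1.2502 = 27,915.5 kg.

final mass ≈ 27900 kg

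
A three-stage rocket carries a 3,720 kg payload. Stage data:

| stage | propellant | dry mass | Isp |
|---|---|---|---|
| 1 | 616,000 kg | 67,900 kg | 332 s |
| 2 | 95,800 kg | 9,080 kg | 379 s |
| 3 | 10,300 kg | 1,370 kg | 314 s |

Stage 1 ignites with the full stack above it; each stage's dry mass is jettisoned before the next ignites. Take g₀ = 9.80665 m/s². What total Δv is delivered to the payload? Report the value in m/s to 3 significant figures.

Δv ≈ 14100 m/s

Ignition mass of stage 1 = 616,000+67,900 + 95,800+9,080 + 10,300+1,370 + 3,720 = 804,170 kg.
Stage 1: m₀ = 804,170 kg, m_f = 804,170 − 616,000 = 188,170 kg; Δv = 332×9.80665×ln(4.274) = 3255.8×1.4525 ≈ 4729 m/s.
Stage 2: m₀ = 120,270 kg, m_f = 120,270 − 95,800 = 24,470 kg; Δv = 379×9.80665×ln(4.915) = 3716.7×1.5923 ≈ 5918 m/s.
Stage 3: m₀ = 15,390 kg, m_f = 15,390 − 10,300 = 5,090 kg; Δv = 314×9.80665×ln(3.024) = 3079.3×1.1064 ≈ 3407 m/s.
Total Δv = 4729 + 5918 + 3407 = 14054 m/s.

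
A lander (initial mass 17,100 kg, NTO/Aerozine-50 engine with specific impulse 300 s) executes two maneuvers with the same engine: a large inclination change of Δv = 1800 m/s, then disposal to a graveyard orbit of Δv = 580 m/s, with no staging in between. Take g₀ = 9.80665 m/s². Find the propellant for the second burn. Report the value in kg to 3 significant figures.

v_e = Isp · g₀ = 300 × 9.80665 = 2942.0 m/s.
After the first burn: m = 17100 × exp(−1800/2942.0) = 17100 × 0.54236 = 9,274.36 kg.
After the second burn: m = 9,274.36 × exp(−580/2942.0) = 9,274.36 × 0.82107 = 7,614.9 kg.
Second-burn propellant = 9,274.36 − 7,614.9 = 1,659.46 kg.

propellant for the second burn ≈ 1660 kg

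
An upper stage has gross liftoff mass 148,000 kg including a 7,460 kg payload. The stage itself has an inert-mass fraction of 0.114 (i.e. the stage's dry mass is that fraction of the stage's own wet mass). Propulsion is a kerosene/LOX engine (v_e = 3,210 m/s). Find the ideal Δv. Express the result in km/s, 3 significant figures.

Δv ≈ 5.91 km/s

Stage wet mass = m₀ − payload = 148,000 − 7,460 = 140,540 kg.
Stage dry mass = ε × stage wet mass = 0.114 × 140,540 = 16,021.6 kg.
Burnout mass m_f = stage dry + payload = 16,021.6 + 7,460 = 23,481.6 kg.
Rocket equation: Δv = v_e · ln(148,000/23,481.6) = 3210.0 × ln(6.303) = 3210.0 × 1.8410 ≈ 5910 m/s.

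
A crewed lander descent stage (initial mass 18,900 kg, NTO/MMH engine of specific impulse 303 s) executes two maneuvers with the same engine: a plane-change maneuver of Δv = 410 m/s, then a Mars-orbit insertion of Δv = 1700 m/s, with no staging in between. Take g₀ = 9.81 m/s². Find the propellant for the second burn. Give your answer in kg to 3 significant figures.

v_e = Isp · g₀ = 303 × 9.81 = 2972.4 m/s.
After the first burn: m = 18900 × exp(−410/2972.4) = 18900 × 0.87116 = 16,464.9 kg.
After the second burn: m = 16,464.9 × exp(−1700/2972.4) = 16,464.9 × 0.56444 = 9,293.45 kg.
Second-burn propellant = 16,464.9 − 9,293.45 = 7,171.45 kg.

propellant for the second burn ≈ 7170 kg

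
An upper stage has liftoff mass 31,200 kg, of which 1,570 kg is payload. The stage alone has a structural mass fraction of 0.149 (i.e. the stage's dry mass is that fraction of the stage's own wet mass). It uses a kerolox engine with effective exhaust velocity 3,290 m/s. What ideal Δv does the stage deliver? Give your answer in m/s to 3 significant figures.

Δv ≈ 5430 m/s

Stage wet mass = m₀ − payload = 31,200 − 1,570 = 29,630 kg.
Stage dry mass = ε × stage wet mass = 0.149 × 29,630 = 4,414.87 kg.
Burnout mass m_f = stage dry + payload = 4,414.87 + 1,570 = 5,984.87 kg.
Δv = v_e · ln(31,200/5,984.87) = 3290.0 × ln(5.213) = 3290.0 × 1.6512 ≈ 5432 m/s.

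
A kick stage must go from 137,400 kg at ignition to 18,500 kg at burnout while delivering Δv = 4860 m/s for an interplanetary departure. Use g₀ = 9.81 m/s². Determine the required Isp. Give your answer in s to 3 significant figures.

Isp ≈ 247 s

ln(m₀/m_f) = ln(137400/18500) = ln(7.427) = 2.0051.
By the Tsiolkovsky rocket equation, v_e = Δv / ln(m₀/m_f) = 4860 / 2.0051 = 2423.8 m/s.
Isp = v_e / g₀ = 2423.8 / 9.81 = 247.1 s.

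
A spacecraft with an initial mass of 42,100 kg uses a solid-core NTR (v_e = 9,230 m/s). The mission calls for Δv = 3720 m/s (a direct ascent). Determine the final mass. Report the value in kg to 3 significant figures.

final mass ≈ 28100 kg

By the Tsiolkovsky rocket equation, m₀/m_f = exp(Δv / v_e) = exp(3720 / 9230.0) = exp(0.4030) = 1.4964.
m_f = m₀ / 1.4964 = 42,100 / 1.4964 = 28,134.2 kg.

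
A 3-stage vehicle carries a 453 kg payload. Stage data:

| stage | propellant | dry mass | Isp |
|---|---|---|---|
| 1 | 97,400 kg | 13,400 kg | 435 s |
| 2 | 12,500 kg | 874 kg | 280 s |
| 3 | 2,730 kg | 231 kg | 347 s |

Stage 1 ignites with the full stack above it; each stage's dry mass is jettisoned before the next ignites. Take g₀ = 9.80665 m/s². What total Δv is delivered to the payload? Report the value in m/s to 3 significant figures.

Ignition mass of stage 1 = 97,400+13,400 + 12,500+874 + 2,730+231 + 453 = 127,588 kg.
Stage 1: m₀ = 127,588 kg, m_f = 127,588 − 97,400 = 30,188 kg; Δv = 435×9.80665×ln(4.226) = 4265.9×1.4414 ≈ 6149 m/s.
Stage 2: m₀ = 16,788 kg, m_f = 16,788 − 12,500 = 4,288 kg; Δv = 280×9.80665×ln(3.915) = 2745.9×1.3648 ≈ 3748 m/s.
Stage 3: m₀ = 3,414 kg, m_f = 3,414 − 2,730 = 684 kg; Δv = 347×9.80665×ln(4.991) = 3402.9×1.6077 ≈ 5471 m/s.
Total Δv = 6149 + 3748 + 5471 = 15368 m/s.

Δv ≈ 15400 m/s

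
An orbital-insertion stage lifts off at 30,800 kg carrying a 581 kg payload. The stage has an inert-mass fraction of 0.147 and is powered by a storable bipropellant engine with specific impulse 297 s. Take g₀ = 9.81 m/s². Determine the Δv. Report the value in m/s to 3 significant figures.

Stage wet mass = m₀ − payload = 30,800 − 581 = 30,219 kg.
Stage dry mass = ε × stage wet mass = 0.147 × 30,219 = 4,442.19 kg.
Burnout mass m_f = stage dry + payload = 4,442.19 + 581 = 5,023.19 kg.
v_e = Isp · g₀ = 297 × 9.81 = 2913.6 m/s.
Using Δv = v_e ln(m₀/m_f): Δv = v_e · ln(30,800/5,023.19) = 2913.6 × ln(6.132) = 2913.6 × 1.8134 ≈ 5284 m/s.

Δv ≈ 5280 m/s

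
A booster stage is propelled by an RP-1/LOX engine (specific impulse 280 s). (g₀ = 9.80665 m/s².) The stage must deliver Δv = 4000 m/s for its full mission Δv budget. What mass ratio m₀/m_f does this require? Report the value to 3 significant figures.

mass ratio ≈ 4.29

v_e = Isp · g₀ = 280 × 9.80665 = 2745.9 m/s.
Using Δv = v_e ln(m₀/m_f): m₀/m_f = exp(Δv / v_e) = exp(4000 / 2745.9) = exp(1.4567) = 4.2919.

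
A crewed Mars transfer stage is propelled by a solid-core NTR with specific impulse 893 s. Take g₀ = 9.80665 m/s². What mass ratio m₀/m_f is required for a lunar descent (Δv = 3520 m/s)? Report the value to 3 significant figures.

mass ratio ≈ 1.49

v_e = Isp · g₀ = 893 × 9.80665 = 8757.3 m/s.
Rocket equation: m₀/m_f = exp(Δv / v_e) = exp(3520 / 8757.3) = exp(0.4019) = 1.4947.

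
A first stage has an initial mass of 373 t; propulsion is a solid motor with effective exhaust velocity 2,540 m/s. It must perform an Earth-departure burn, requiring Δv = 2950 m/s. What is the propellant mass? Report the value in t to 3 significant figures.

propellant mass ≈ 256 t

By the Tsiolkovsky rocket equation, m₀/m_f = exp(Δv / v_e) = exp(2950 / 2540.0) = exp(1.1614) = 3.1945.
m_f = 373 / 3.1945 = 116.763 t, so propellant = m₀ − m_f = 373 − 116.763 = 256.237 t.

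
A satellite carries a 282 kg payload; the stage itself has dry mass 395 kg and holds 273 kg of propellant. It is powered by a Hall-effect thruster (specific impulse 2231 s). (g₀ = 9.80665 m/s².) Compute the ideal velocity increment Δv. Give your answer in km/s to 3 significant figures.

v_e = Isp · g₀ = 2231 × 9.80665 = 21878.6 m/s.
m₀ = payload + dry + propellant = 282 + 395 + 273 = 950 kg.
m_f = payload + dry = 282 + 395 = 677 kg.
By the Tsiolkovsky rocket equation, Δv = v_e · ln(m₀/m_f) = 21878.6 × ln(1.403) = 21878.6 × 0.3388 ≈ 7412.3 m/s.

Δv ≈ 7.41 km/s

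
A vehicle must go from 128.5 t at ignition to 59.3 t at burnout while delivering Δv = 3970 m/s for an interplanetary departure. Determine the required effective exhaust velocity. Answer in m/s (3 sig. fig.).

v_e ≈ 5130 m/s

ln(m₀/m_f) = ln(128500/59300) = ln(2.167) = 0.7733.
v_e = Δv / ln(m₀/m_f) = 3970 / 0.7733 = 5133.7 m/s.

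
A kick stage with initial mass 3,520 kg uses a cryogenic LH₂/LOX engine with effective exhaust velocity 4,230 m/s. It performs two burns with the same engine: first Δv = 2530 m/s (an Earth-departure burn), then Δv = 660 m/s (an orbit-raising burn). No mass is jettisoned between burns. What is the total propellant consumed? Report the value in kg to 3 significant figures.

total propellant consumed ≈ 1860 kg

After the first burn: m = 3520 × exp(−2530/4230.0) = 3520 × 0.54985 = 1,935.47 kg.
After the second burn: m = 1,935.47 × exp(−660/4230.0) = 1,935.47 × 0.85553 = 1,655.85 kg.
Total propellant = m₀ − m_final = 3520 − 1,655.85 = 1,864.15 kg.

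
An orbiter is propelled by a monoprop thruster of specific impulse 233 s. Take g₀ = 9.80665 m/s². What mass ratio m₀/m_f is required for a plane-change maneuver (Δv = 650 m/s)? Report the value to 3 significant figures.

v_e = Isp · g₀ = 233 × 9.80665 = 2284.9 m/s.
Using Δv = v_e ln(m₀/m_f): m₀/m_f = exp(Δv / v_e) = exp(650 / 2284.9) = exp(0.2845) = 1.3291.

mass ratio ≈ 1.33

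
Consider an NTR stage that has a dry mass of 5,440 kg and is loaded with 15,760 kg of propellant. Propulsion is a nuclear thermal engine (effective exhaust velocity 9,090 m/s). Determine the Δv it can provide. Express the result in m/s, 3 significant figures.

m₀ = m_dry + m_prop = 5,440 + 15,760 = 21,200 kg.
Using Δv = v_e ln(m₀/m_f): Δv = v_e · ln(m₀/m_f) = 9090.0 × ln(3.897) = 9090.0 × 1.3602 ≈ 12364.4 m/s.

Δv ≈ 12400 m/s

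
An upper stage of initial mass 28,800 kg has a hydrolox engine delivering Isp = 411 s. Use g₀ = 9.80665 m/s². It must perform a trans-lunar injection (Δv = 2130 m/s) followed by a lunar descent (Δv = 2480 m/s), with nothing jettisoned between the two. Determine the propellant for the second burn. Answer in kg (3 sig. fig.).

v_e = Isp · g₀ = 411 × 9.80665 = 4030.5 m/s.
After the first burn: m = 28800 × exp(−2130/4030.5) = 28800 × 0.58951 = 16,977.9 kg.
After the second burn: m = 16,977.9 × exp(−2480/4030.5) = 16,977.9 × 0.54048 = 9,176.22 kg.
Second-burn propellant = 16,977.9 − 9,176.22 = 7,801.68 kg.

propellant for the second burn ≈ 7800 kg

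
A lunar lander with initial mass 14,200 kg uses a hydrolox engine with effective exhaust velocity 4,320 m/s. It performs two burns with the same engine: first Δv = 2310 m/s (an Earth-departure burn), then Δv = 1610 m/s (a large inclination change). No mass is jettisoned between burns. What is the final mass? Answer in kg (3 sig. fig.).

After the first burn: m = 14200 × exp(−2310/4320.0) = 14200 × 0.58583 = 8,318.79 kg.
After the second burn: m = 8,318.79 × exp(−1610/4320.0) = 8,318.79 × 0.68888 = 5,730.65 kg.

final mass ≈ 5730 kg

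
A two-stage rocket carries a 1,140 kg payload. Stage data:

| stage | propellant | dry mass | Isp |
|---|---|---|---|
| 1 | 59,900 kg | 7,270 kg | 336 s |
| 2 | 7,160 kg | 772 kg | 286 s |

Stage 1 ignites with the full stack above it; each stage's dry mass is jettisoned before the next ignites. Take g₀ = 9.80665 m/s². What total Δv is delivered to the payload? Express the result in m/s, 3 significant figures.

Δv ≈ 9440 m/s

Ignition mass of stage 1 = 59,900+7,270 + 7,160+772 + 1,140 = 76,242 kg.
Stage 1: m₀ = 76,242 kg, m_f = 76,242 − 59,900 = 16,342 kg; Δv = 336×9.80665×ln(4.665) = 3295.0×1.5402 ≈ 5075 m/s.
Stage 2: m₀ = 9,072 kg, m_f = 9,072 − 7,160 = 1,912 kg; Δv = 286×9.80665×ln(4.745) = 2804.7×1.5570 ≈ 4367 m/s.
Total Δv = 5075 + 4367 = 9442 m/s.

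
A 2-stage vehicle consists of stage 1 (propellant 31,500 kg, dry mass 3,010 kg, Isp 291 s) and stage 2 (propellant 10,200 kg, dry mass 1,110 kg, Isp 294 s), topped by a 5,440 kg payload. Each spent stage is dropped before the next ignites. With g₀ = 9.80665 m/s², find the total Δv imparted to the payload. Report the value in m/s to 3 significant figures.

Δv ≈ 5430 m/s

Ignition mass of stage 1 = 31,500+3,010 + 10,200+1,110 + 5,440 = 51,260 kg.
Stage 1: m₀ = 51,260 kg, m_f = 51,260 − 31,500 = 19,760 kg; Δv = 291×9.80665×ln(2.594) = 2853.7×0.9533 ≈ 2720 m/s.
Stage 2: m₀ = 16,750 kg, m_f = 16,750 − 10,200 = 6,550 kg; Δv = 294×9.80665×ln(2.557) = 2883.2×0.9389 ≈ 2707 m/s.
Total Δv = 2720 + 2707 = 5427 m/s.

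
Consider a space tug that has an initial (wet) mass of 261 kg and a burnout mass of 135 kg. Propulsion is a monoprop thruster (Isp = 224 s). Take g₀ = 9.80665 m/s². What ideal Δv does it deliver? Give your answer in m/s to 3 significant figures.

v_e = Isp · g₀ = 224 × 9.80665 = 2196.7 m/s.
Δv = v_e · ln(m₀/m_f) = 2196.7 × ln(1.933) = 2196.7 × 0.6592 ≈ 1448.2 m/s.

Δv ≈ 1450 m/s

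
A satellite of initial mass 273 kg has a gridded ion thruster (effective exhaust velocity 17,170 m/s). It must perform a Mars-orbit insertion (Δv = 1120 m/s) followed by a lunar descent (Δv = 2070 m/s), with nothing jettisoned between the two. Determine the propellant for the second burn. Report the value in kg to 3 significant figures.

After the first burn: m = 273 × exp(−1120/17170.0) = 273 × 0.93685 = 255.76 kg.
After the second burn: m = 255.76 × exp(−2070/17170.0) = 255.76 × 0.88642 = 226.711 kg.
Second-burn propellant = 255.76 − 226.711 = 29.049 kg.

propellant for the second burn ≈ 29.0 kg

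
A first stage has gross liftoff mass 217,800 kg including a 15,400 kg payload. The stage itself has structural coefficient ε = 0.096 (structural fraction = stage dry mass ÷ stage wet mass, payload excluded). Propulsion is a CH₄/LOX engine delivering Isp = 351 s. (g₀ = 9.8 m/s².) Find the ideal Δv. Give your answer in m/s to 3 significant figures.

Δv ≈ 6310 m/s

Stage wet mass = m₀ − payload = 217,800 − 15,400 = 202,400 kg.
Stage dry mass = ε × stage wet mass = 0.096 × 202,400 = 19,430.4 kg.
Burnout mass m_f = stage dry + payload = 19,430.4 + 15,400 = 34,830.4 kg.
v_e = Isp · g₀ = 351 × 9.8 = 3439.8 m/s.
Δv = v_e · ln(217,800/34,830.4) = 3439.8 × ln(6.253) = 3439.8 × 1.8331 ≈ 6305 m/s.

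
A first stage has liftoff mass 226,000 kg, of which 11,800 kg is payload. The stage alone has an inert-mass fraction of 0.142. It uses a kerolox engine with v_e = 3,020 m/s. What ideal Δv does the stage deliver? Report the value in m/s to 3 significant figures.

Δv ≈ 5070 m/s

Stage wet mass = m₀ − payload = 226,000 − 11,800 = 214,200 kg.
Stage dry mass = ε × stage wet mass = 0.142 × 214,200 = 30,416.4 kg.
Burnout mass m_f = stage dry + payload = 30,416.4 + 11,800 = 42,216.4 kg.
Δv = v_e · ln(226,000/42,216.4) = 3020.0 × ln(5.353) = 3020.0 × 1.6777 ≈ 5067 m/s.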